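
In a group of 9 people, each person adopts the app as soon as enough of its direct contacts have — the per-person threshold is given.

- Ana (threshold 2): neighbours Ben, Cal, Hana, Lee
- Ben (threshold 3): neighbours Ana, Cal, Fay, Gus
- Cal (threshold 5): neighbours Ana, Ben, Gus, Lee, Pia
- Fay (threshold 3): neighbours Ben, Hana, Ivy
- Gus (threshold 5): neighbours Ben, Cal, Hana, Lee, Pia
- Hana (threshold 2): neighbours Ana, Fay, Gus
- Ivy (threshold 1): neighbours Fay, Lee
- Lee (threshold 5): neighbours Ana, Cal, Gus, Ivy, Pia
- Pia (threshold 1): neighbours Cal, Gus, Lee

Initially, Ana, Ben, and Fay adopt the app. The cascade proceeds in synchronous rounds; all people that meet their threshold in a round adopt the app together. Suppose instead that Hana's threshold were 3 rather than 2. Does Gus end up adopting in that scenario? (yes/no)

no

With Hana's threshold at 3:
Round 1 — Ana, Ben, Fay adopt the app (initial).
Round 2 — checking thresholds:
  Cal: 2 of 5 neighbours < 5, holds.
  Gus: 1 of 5 neighbours < 5, holds.
  Hana: 2 of 3 neighbours < 3, holds.
  Ivy: 1 of 2 neighbours ≥ 1, adopts the app.
  Lee: 1 of 5 neighbours < 5, holds.
Round 3 — no new adoptions; cascade stops.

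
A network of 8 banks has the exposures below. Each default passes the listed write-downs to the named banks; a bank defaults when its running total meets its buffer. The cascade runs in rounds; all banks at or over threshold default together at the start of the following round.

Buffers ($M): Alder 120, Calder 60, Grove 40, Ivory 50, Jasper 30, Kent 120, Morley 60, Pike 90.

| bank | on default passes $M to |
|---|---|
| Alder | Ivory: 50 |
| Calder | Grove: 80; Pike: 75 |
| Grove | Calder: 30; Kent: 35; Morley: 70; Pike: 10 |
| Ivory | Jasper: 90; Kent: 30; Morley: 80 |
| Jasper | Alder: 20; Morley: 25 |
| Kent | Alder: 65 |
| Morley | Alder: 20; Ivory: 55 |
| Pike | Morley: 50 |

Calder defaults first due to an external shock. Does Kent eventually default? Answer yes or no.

Round 1 — Calder defaults (initial).
  Grove: +80 → 80 ≥ 40
  Pike: +75 → 75 < 90
Round 2 — Grove defaults.
  Kent: +35 → 35 < 120
  Morley: +70 → 70 ≥ 60
  Pike: +10 → 85 < 90
Round 3 — Morley defaults.
  Alder: +20 → 20 < 120
  Ivory: +55 → 55 ≥ 50
Round 4 — Ivory defaults.
  Jasper: +90 → 90 ≥ 30
  Kent: +30 → 65 < 120
Round 5 — Jasper defaults.
  Alder: +20 → 40 < 120
No further defaults.

no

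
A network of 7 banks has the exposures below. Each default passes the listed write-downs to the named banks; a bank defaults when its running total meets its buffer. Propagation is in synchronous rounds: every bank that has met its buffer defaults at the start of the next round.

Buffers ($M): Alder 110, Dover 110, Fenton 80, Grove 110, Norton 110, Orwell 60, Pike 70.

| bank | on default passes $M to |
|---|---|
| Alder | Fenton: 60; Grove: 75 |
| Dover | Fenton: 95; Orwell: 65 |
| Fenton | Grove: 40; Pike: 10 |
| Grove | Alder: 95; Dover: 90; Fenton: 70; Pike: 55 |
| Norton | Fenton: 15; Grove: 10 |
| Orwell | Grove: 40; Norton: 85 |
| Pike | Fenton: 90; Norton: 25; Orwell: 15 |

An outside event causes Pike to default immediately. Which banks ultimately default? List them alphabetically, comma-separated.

Fenton, Pike

Round 1 — Pike defaults (initial).
  Fenton: +90 → 90 ≥ 80
  Norton: +25 → 25 < 110
  Orwell: +15 → 15 < 60
Round 2 — Fenton defaults.
  Grove: +40 → 40 < 110
No further defaults.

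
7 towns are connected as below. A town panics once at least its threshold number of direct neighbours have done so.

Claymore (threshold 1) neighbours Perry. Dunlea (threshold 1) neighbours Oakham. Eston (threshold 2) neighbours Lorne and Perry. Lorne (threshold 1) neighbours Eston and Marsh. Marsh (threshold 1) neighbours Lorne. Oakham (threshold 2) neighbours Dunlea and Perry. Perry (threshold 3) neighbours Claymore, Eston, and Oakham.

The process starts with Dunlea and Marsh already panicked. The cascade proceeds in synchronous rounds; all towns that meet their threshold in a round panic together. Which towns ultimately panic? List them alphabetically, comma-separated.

Round 1 — Dunlea, Marsh panic (initial).
Round 2 — checking thresholds:
  Lorne: 1 of 2 neighbours ≥ 1, panics.
  Oakham: 1 of 2 neighbours < 2, holds.
Round 3 — no new panics; cascade stops.

Dunlea, Lorne, Marsh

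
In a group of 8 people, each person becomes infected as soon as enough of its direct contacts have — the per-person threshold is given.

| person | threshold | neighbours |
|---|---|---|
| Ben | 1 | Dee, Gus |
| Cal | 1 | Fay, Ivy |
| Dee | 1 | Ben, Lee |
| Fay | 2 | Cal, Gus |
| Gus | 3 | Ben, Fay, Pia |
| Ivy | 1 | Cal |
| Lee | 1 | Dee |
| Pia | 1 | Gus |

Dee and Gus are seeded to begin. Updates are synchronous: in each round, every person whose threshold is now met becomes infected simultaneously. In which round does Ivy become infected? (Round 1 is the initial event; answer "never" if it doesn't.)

never

Round 1 — Dee, Gus become infected (initial).
Round 2 — checking thresholds:
  Ben: 2 of 2 neighbours ≥ 1, becomes infected.
  Fay: 1 of 2 neighbours < 2, holds.
  Lee: 1 of 1 neighbours ≥ 1, becomes infected.
  Pia: 1 of 1 neighbours ≥ 1, becomes infected.
Round 3 — no new infections; cascade stops.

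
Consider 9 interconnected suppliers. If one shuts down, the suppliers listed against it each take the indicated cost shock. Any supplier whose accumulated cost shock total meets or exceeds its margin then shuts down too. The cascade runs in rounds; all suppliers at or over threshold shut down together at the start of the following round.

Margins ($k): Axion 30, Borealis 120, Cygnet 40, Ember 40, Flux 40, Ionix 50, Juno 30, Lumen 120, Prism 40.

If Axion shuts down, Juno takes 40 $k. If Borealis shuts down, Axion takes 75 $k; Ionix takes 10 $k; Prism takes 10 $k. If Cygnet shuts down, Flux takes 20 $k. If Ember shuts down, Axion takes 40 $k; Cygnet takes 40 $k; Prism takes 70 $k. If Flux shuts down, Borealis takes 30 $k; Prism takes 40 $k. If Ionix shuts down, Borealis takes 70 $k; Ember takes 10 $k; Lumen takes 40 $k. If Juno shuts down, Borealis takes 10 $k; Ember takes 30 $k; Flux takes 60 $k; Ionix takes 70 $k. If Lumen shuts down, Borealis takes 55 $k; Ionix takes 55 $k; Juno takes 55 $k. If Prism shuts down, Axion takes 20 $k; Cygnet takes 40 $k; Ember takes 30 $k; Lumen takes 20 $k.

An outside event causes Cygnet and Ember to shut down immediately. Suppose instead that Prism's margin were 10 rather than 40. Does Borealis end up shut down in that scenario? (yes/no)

With Prism's margin at 10:
Round 1 — Cygnet, Ember shut down (initial).
  Axion: +40 → 40 ≥ 30
  Flux: +20 → 20 < 40
  Prism: +70 → 70 ≥ 10
Round 2 — Axion, Prism shut down.
  Juno: +40 → 40 ≥ 30
  Lumen: +20 → 20 < 120
Round 3 — Juno shuts down.
  Borealis: +10 → 10 < 120
  Flux: +60 → 80 ≥ 40
  Ionix: +70 → 70 ≥ 50
Round 4 — Flux, Ionix shut down.
  Borealis: +30+70 → 110 < 120
  Lumen: +40 → 60 < 120
No further shutdowns.

no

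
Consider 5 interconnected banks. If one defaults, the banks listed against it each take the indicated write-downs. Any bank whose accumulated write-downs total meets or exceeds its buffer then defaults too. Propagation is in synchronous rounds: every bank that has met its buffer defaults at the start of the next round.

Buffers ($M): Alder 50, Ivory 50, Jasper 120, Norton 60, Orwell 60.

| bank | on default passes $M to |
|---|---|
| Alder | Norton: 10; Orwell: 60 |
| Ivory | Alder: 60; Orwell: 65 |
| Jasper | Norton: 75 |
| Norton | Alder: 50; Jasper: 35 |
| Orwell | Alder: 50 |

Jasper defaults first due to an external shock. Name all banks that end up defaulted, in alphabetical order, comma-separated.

Round 1 — Jasper defaults (initial).
  Norton: +75 → 75 ≥ 60
Round 2 — Norton defaults.
  Alder: +50 → 50 ≥ 50
Round 3 — Alder defaults.
  Orwell: +60 → 60 ≥ 60
Round 4 — Orwell defaults.
No further defaults.

Alder, Jasper, Norton, Orwell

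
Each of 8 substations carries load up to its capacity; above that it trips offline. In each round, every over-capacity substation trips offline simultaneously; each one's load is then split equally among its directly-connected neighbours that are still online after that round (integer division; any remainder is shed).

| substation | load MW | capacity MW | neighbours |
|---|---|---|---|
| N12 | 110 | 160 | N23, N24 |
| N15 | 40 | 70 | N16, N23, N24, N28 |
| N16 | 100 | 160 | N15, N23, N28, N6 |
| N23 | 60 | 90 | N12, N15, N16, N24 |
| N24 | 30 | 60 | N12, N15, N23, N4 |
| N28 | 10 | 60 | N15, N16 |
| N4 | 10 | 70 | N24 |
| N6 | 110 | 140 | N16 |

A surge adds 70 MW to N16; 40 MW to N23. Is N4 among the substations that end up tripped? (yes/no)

Round 1 — N16 at 170 > 160; N23 at 100 > 90. N16, N23 trip offline.
  N16 sheds 170 MW to N15, N28, N6: 56 each (2 lost).
    N15: 40+56 = 96 > 70
    N28: 10+56 = 66 > 60
    N6: 110+56 = 166 > 140
  N23 sheds 100 MW to N12, N15, N24: 33 each (1 lost).
    N12: 110+33 = 143 ≤ 160
    N15: 96+33 = 129 > 70
    N24: 30+33 = 63 > 60
Round 2 — N15, N24, N28, N6 trip offline.
  N15 sheds 129 MW: no online neighbours, lost.
  N24 sheds 63 MW to N12, N4: 31 each (1 lost).
    N12: 143+31 = 174 > 160
    N4: 10+31 = 41 ≤ 70
  N28 sheds 66 MW: no online neighbours, lost.
  N6 sheds 166 MW: no online neighbours, lost.
Round 3 — N12 trips offline.
  N12 sheds 174 MW: no online neighbours, lost.
No further trips.

no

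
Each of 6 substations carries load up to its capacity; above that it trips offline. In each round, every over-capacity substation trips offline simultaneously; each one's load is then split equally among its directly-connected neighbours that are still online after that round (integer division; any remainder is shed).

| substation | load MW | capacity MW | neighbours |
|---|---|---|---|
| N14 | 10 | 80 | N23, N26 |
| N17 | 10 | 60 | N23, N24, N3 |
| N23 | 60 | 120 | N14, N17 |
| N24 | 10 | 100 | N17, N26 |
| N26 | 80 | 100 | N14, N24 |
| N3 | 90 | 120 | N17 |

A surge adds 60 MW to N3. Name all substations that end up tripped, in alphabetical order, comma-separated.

N14, N17, N23, N24, N26, N3

Round 1 — N3 at 150 > 120. N3 trips offline.
  N3 sheds 150 MW to N17: 150 each.
    N17: 10+150 = 160 > 60
Round 2 — N17 trips offline.
  N17 sheds 160 MW to N23, N24: 80 each.
    N23: 60+80 = 140 > 120
    N24: 10+80 = 90 ≤ 100
Round 3 — N23 trips offline.
  N23 sheds 140 MW to N14: 140 each.
    N14: 10+140 = 150 > 80
Round 4 — N14 trips offline.
  N14 sheds 150 MW to N26: 150 each.
    N26: 80+150 = 230 > 100
Round 5 — N26 trips offline.
  N26 sheds 230 MW to N24: 230 each.
    N24: 90+230 = 320 > 100
Round 6 — N24 trips offline.
  N24 sheds 320 MW: no online neighbours, lost.
No further trips.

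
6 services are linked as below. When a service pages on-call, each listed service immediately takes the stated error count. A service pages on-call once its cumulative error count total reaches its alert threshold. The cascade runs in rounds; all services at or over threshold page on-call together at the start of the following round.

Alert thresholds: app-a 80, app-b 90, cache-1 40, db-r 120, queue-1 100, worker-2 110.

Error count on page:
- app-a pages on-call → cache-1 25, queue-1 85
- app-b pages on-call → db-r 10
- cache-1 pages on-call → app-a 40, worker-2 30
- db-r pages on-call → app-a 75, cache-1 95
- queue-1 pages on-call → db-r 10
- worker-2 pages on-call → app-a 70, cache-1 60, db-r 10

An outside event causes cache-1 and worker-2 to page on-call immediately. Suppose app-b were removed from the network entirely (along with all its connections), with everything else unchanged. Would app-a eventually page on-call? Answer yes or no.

With app-b removed:
Round 1 — cache-1, worker-2 page on-call (initial).
  app-a: +40+70 → 110 ≥ 80
  db-r: +10 → 10 < 120
Round 2 — app-a pages on-call.
  queue-1: +85 → 85 < 100
No further pages.

yes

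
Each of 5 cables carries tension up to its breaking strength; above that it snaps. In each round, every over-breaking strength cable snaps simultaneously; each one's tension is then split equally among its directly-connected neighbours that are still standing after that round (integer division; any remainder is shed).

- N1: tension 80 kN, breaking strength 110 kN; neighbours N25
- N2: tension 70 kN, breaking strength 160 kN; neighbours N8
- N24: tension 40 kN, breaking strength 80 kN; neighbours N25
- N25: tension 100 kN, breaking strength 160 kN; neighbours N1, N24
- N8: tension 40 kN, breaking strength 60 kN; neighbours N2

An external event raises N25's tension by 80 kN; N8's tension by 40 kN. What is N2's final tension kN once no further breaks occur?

Round 1 — N25 at 180 > 160; N8 at 80 > 60. N25, N8 snap.
  N25 sheds 180 kN to N1, N24: 90 each.
    N1: 80+90 = 170 > 110
    N24: 40+90 = 130 > 80
  N8 sheds 80 kN to N2: 80 each.
    N2: 70+80 = 150 ≤ 160
Round 2 — N1, N24 snap.
  N1 sheds 170 kN: no online neighbours, lost.
  N24 sheds 130 kN: no online neighbours, lost.
No further breaks.

150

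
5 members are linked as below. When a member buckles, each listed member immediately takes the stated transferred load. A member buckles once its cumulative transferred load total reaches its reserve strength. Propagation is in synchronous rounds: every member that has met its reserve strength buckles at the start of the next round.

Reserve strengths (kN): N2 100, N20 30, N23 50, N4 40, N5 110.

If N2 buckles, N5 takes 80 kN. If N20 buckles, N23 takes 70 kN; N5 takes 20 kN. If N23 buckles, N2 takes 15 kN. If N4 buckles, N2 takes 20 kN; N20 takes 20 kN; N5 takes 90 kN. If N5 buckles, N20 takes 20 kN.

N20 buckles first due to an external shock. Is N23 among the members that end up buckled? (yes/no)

yes

Round 1 — N20 buckles (initial).
  N23: +70 → 70 ≥ 50
  N5: +20 → 20 < 110
Round 2 — N23 buckles.
  N2: +15 → 15 < 100
No further bucklings.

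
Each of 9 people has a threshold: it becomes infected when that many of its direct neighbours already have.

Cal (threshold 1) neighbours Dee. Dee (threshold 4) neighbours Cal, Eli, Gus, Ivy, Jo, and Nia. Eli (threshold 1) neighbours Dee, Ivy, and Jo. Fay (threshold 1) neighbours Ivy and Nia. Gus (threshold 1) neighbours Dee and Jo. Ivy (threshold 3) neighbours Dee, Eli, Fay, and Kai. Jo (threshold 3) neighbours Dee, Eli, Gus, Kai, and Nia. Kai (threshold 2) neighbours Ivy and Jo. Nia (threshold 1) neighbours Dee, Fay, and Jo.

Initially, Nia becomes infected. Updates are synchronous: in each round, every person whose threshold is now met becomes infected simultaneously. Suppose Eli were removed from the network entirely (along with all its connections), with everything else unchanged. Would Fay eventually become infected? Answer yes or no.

With Eli removed:
Round 1 — Nia becomes infected (initial).
Round 2 — checking thresholds:
  Dee: 1 of 5 neighbours < 4, holds.
  Fay: 1 of 2 neighbours ≥ 1, becomes infected.
  Jo: 1 of 4 neighbours < 3, holds.
Round 3 — no new infections; cascade stops.

yes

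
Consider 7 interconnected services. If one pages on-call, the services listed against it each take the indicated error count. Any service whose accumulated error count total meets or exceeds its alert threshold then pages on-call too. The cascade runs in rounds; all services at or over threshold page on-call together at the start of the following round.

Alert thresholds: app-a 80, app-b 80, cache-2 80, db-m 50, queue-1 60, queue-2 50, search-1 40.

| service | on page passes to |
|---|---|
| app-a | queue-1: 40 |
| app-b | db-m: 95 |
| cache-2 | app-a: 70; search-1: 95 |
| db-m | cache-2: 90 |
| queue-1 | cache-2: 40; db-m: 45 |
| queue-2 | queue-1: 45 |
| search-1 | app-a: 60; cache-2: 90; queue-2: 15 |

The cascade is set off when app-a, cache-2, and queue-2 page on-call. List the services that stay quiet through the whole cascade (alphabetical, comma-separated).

app-b, db-m

Round 1 — app-a, cache-2, queue-2 page on-call (initial).
  queue-1: +40+45 → 85 ≥ 60
  search-1: +95 → 95 ≥ 40
Round 2 — queue-1, search-1 page on-call.
  db-m: +45 → 45 < 50
No further pages.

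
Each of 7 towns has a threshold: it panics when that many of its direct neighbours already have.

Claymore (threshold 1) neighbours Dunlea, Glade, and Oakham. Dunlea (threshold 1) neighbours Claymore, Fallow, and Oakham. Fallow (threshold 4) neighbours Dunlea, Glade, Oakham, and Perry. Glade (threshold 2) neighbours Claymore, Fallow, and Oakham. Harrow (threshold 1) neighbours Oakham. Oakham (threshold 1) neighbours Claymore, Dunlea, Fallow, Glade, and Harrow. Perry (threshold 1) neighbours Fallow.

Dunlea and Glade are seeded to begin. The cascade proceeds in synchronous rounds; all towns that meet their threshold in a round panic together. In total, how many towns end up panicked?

Round 1 — Dunlea, Glade panic (initial).
Round 2 — checking thresholds:
  Claymore: 2 of 3 neighbours ≥ 1, panics.
  Fallow: 2 of 4 neighbours < 4, holds.
  Oakham: 2 of 5 neighbours ≥ 1, panics.
Round 3 — checking thresholds:
  Fallow: 3 of 4 neighbours < 4, holds.
  Harrow: 1 of 1 neighbours ≥ 1, panics.
Round 4 — no new panics; cascade stops.

5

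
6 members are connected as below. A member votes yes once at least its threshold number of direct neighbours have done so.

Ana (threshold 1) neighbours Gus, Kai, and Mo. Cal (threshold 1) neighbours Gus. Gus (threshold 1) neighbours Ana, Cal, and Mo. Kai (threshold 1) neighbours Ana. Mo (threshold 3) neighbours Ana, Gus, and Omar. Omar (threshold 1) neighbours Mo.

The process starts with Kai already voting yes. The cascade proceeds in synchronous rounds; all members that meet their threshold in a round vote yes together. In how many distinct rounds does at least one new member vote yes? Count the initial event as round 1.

4

Round 1 — Kai votes yes (initial).
Round 2 — checking thresholds:
  Ana: 1 of 3 neighbours ≥ 1, votes yes.
Round 3 — checking thresholds:
  Gus: 1 of 3 neighbours ≥ 1, votes yes.
  Mo: 1 of 3 neighbours < 3, holds.
Round 4 — checking thresholds:
  Cal: 1 of 1 neighbours ≥ 1, votes yes.
  Mo: 2 of 3 neighbours < 3, holds.
Round 5 — no new yes votes; cascade stops.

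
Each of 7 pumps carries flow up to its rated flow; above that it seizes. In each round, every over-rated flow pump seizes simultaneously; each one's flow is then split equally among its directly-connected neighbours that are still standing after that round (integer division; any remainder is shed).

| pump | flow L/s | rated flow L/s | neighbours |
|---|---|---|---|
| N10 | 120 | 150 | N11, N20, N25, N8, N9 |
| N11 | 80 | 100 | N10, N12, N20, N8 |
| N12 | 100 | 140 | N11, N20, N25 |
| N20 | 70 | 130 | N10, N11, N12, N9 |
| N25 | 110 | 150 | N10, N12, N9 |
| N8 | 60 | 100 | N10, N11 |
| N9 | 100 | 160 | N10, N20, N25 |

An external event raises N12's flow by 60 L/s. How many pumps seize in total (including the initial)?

Round 1 — N12 at 160 > 140. N12 seizes.
  N12 sheds 160 L/s to N11, N20, N25: 53 each (1 lost).
    N11: 80+53 = 133 > 100
    N20: 70+53 = 123 ≤ 130
    N25: 110+53 = 163 > 150
Round 2 — N11, N25 seize.
  N11 sheds 133 L/s to N10, N20, N8: 44 each (1 lost).
    N10: 120+44 = 164 > 150
    N20: 123+44 = 167 > 130
    N8: 60+44 = 104 > 100
  N25 sheds 163 L/s to N10, N9: 81 each (1 lost).
    N10: 164+81 = 245 > 150
    N9: 100+81 = 181 > 160
Round 3 — N10, N20, N8, N9 seize.
  N10 sheds 245 L/s: no online neighbours, lost.
  N20 sheds 167 L/s: no online neighbours, lost.
  N8 sheds 104 L/s: no online neighbours, lost.
  N9 sheds 181 L/s: no online neighbours, lost.
No further seizures.

7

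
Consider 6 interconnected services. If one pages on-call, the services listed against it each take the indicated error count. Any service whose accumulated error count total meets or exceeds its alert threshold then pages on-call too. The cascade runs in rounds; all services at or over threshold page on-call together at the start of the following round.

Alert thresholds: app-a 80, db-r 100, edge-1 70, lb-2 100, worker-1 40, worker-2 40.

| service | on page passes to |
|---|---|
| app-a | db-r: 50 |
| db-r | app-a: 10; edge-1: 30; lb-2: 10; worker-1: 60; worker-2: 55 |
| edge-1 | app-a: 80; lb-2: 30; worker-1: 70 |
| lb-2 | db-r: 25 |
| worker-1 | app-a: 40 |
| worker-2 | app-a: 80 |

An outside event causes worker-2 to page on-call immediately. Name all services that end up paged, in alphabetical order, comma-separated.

Round 1 — worker-2 pages on-call (initial).
  app-a: +80 → 80 ≥ 80
Round 2 — app-a pages on-call.
  db-r: +50 → 50 < 100
No further pages.

app-a, worker-2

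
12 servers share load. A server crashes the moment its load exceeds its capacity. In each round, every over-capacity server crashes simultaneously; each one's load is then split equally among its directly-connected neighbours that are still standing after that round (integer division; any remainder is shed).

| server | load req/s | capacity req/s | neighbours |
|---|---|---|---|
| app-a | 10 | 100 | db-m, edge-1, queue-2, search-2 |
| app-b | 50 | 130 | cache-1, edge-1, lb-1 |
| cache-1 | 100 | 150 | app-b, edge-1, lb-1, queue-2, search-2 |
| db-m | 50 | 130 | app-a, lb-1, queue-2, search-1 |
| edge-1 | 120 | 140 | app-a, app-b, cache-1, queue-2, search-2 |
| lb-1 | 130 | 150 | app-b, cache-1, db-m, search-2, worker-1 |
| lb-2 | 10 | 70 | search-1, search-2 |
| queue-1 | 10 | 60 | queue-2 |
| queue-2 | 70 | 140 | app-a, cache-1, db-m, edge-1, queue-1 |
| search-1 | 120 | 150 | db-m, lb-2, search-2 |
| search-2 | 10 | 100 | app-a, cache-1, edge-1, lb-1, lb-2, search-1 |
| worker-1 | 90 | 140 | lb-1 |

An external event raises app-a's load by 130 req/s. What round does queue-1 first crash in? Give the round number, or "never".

never

Round 1 — app-a at 140 > 100. app-a crashes.
  app-a sheds 140 req/s to db-m, edge-1, queue-2, search-2: 35 each.
    db-m: 50+35 = 85 ≤ 130
    edge-1: 120+35 = 155 > 140
    queue-2: 70+35 = 105 ≤ 140
    search-2: 10+35 = 45 ≤ 100
Round 2 — edge-1 crashes.
  edge-1 sheds 155 req/s to app-b, cache-1, queue-2, search-2: 38 each (3 lost).
    app-b: 50+38 = 88 ≤ 130
    cache-1: 100+38 = 138 ≤ 150
    queue-2: 105+38 = 143 > 140
    search-2: 45+38 = 83 ≤ 100
Round 3 — queue-2 crashes.
  queue-2 sheds 143 req/s to cache-1, db-m, queue-1: 47 each (2 lost).
    cache-1: 138+47 = 185 > 150
    db-m: 85+47 = 132 > 130
    queue-1: 10+47 = 57 ≤ 60
Round 4 — cache-1, db-m crash.
  cache-1 sheds 185 req/s to app-b, lb-1, search-2: 61 each (2 lost).
    app-b: 88+61 = 149 > 130
    lb-1: 130+61 = 191 > 150
    search-2: 83+61 = 144 > 100
  db-m sheds 132 req/s to lb-1, search-1: 66 each.
    lb-1: 191+66 = 257 > 150
    search-1: 120+66 = 186 > 150
Round 5 — app-b, lb-1, search-1, search-2 crash.
  app-b sheds 149 req/s: no online neighbours, lost.
  lb-1 sheds 257 req/s to worker-1: 257 each.
    worker-1: 90+257 = 347 > 140
  search-1 sheds 186 req/s to lb-2: 186 each.
    lb-2: 10+186 = 196 > 70
  search-2 sheds 144 req/s to lb-2: 144 each.
    lb-2: 196+144 = 340 > 70
Round 6 — lb-2, worker-1 crash.
  lb-2 sheds 340 req/s: no online neighbours, lost.
  worker-1 sheds 347 req/s: no online neighbours, lost.
No further crashes.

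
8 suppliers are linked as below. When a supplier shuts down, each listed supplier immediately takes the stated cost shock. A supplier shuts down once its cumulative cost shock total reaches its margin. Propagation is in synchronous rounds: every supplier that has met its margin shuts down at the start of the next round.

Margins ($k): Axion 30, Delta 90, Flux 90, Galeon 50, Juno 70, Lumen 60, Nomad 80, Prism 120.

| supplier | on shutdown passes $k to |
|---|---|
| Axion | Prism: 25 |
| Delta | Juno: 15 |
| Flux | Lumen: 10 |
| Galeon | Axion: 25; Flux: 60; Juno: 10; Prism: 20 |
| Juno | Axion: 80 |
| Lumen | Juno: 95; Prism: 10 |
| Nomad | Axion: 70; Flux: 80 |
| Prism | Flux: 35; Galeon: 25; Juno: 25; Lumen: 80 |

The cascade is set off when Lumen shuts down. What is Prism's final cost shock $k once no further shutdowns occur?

35

Round 1 — Lumen shuts down (initial).
  Juno: +95 → 95 ≥ 70
  Prism: +10 → 10 < 120
Round 2 — Juno shuts down.
  Axion: +80 → 80 ≥ 30
Round 3 — Axion shuts down.
  Prism: +25 → 35 < 120
No further shutdowns.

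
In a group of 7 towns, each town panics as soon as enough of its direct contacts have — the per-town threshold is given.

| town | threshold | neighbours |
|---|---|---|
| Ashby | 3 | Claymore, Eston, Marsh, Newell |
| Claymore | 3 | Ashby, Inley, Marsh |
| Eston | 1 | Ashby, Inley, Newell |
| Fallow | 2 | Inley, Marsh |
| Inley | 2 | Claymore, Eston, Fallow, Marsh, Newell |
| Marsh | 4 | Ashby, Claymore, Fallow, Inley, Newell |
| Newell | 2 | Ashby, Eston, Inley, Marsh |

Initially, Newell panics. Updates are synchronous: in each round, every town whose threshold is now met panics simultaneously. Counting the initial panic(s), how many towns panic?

Round 1 — Newell panics (initial).
Round 2 — checking thresholds:
  Ashby: 1 of 4 neighbours < 3, holds.
  Eston: 1 of 3 neighbours ≥ 1, panics.
  Inley: 1 of 5 neighbours < 2, holds.
  Marsh: 1 of 5 neighbours < 4, holds.
Round 3 — checking thresholds:
  Ashby: 2 of 4 neighbours < 3, holds.
  Inley: 2 of 5 neighbours ≥ 2, panics.
  Marsh: 1 of 5 neighbours < 4, holds.
Round 4 — no new panics; cascade stops.

3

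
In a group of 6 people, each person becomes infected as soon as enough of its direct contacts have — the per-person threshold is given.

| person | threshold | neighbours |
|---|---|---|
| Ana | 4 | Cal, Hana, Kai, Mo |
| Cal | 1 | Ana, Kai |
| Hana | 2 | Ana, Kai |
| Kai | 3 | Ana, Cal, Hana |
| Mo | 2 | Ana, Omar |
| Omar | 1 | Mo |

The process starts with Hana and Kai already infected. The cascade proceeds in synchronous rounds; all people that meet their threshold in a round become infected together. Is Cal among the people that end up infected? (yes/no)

yes

Round 1 — Hana, Kai become infected (initial).
Round 2 — checking thresholds:
  Ana: 2 of 4 neighbours < 4, not yet.
  Cal: 1 of 2 neighbours ≥ 1, becomes infected.
Round 3 — no new infections; cascade stops.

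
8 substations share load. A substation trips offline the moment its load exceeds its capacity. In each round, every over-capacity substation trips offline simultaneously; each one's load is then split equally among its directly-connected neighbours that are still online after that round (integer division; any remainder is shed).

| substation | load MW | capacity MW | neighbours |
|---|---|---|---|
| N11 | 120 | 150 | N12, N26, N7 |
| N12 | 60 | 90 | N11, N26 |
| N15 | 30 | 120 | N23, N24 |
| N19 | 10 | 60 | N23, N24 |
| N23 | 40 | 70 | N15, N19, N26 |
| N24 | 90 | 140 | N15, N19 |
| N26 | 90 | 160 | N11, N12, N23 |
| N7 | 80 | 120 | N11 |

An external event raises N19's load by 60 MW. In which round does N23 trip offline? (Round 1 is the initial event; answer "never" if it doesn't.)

Round 1 — N19 at 70 > 60. N19 trips offline.
  N19 sheds 70 MW to N23, N24: 35 each.
    N23: 40+35 = 75 > 70
    N24: 90+35 = 125 ≤ 140
Round 2 — N23 trips offline.
  N23 sheds 75 MW to N15, N26: 37 each (1 lost).
    N15: 30+37 = 67 ≤ 120
    N26: 90+37 = 127 ≤ 160
No further trips.

2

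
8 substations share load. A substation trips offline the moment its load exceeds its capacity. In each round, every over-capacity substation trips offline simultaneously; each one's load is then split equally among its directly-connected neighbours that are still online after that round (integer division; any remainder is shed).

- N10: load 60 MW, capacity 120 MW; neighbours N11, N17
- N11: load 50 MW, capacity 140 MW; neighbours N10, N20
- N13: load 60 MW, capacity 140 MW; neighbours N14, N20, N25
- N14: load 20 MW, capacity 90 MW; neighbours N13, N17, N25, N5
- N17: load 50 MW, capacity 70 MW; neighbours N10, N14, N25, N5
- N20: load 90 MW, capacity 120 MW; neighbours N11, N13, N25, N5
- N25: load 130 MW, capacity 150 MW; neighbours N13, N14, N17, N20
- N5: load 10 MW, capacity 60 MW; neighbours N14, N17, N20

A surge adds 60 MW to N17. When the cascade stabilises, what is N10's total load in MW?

Round 1 — N17 at 110 > 70. N17 trips offline.
  N17 sheds 110 MW to N10, N14, N25, N5: 27 each (2 lost).
    N10: 60+27 = 87 ≤ 120
    N14: 20+27 = 47 ≤ 90
    N25: 130+27 = 157 > 150
    N5: 10+27 = 37 ≤ 60
Round 2 — N25 trips offline.
  N25 sheds 157 MW to N13, N14, N20: 52 each (1 lost).
    N13: 60+52 = 112 ≤ 140
    N14: 47+52 = 99 > 90
    N20: 90+52 = 142 > 120
Round 3 — N14, N20 trip offline.
  N14 sheds 99 MW to N13, N5: 49 each (1 lost).
    N13: 112+49 = 161 > 140
    N5: 37+49 = 86 > 60
  N20 sheds 142 MW to N11, N13, N5: 47 each (1 lost).
    N11: 50+47 = 97 ≤ 140
    N13: 161+47 = 208 > 140
    N5: 86+47 = 133 > 60
Round 4 — N13, N5 trip offline.
  N13 sheds 208 MW: no online neighbours, lost.
  N5 sheds 133 MW: no online neighbours, lost.
No further trips.

87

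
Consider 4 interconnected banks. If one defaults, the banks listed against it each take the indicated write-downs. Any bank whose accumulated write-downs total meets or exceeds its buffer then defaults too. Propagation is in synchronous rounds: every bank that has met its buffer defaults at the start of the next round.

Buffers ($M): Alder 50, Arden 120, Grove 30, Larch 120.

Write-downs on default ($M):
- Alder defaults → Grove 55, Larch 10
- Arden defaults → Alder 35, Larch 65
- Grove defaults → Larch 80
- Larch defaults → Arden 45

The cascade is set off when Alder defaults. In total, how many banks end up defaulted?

Round 1 — Alder defaults (initial).
  Grove: +55 → 55 ≥ 30
  Larch: +10 → 10 < 120
Round 2 — Grove defaults.
  Larch: +80 → 90 < 120
No further defaults.

2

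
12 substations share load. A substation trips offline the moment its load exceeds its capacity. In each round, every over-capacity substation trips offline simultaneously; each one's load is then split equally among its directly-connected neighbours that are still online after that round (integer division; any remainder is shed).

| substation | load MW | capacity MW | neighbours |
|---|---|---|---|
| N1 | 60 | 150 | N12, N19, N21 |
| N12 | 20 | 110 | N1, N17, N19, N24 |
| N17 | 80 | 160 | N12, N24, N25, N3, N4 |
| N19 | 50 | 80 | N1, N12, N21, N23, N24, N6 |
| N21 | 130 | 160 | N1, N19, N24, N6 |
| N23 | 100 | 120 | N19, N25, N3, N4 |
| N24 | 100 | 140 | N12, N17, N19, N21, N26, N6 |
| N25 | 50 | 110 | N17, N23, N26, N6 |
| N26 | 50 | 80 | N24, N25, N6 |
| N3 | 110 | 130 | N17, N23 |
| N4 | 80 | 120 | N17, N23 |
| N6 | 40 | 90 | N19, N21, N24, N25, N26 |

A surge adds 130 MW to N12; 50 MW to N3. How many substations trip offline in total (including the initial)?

12

Round 1 — N12 at 150 > 110; N3 at 160 > 130. N12, N3 trip offline.
  N12 sheds 150 MW to N1, N17, N19, N24: 37 each (2 lost).
    N1: 60+37 = 97 ≤ 150
    N17: 80+37 = 117 ≤ 160
    N19: 50+37 = 87 > 80
    N24: 100+37 = 137 ≤ 140
  N3 sheds 160 MW to N17, N23: 80 each.
    N17: 117+80 = 197 > 160
    N23: 100+80 = 180 > 120
Round 2 — N17, N19, N23 trip offline.
  N17 sheds 197 MW to N24, N25, N4: 65 each (2 lost).
    N24: 137+65 = 202 > 140
    N25: 50+65 = 115 > 110
    N4: 80+65 = 145 > 120
  N19 sheds 87 MW to N1, N21, N24, N6: 21 each (3 lost).
    N1: 97+21 = 118 ≤ 150
    N21: 130+21 = 151 ≤ 160
    N24: 202+21 = 223 > 140
    N6: 40+21 = 61 ≤ 90
  N23 sheds 180 MW to N25, N4: 90 each.
    N25: 115+90 = 205 > 110
    N4: 145+90 = 235 > 120
Round 3 — N24, N25, N4 trip offline.
  N24 sheds 223 MW to N21, N26, N6: 74 each (1 lost).
    N21: 151+74 = 225 > 160
    N26: 50+74 = 124 > 80
    N6: 61+74 = 135 > 90
  N25 sheds 205 MW to N26, N6: 102 each (1 lost).
    N26: 124+102 = 226 > 80
    N6: 135+102 = 237 > 90
  N4 sheds 235 MW: no online neighbours, lost.
Round 4 — N21, N26, N6 trip offline.
  N21 sheds 225 MW to N1: 225 each.
    N1: 118+225 = 343 > 150
  N26 sheds 226 MW: no online neighbours, lost.
  N6 sheds 237 MW: no online neighbours, lost.
Round 5 — N1 trips offline.
  N1 sheds 343 MW: no online neighbours, lost.
No further trips.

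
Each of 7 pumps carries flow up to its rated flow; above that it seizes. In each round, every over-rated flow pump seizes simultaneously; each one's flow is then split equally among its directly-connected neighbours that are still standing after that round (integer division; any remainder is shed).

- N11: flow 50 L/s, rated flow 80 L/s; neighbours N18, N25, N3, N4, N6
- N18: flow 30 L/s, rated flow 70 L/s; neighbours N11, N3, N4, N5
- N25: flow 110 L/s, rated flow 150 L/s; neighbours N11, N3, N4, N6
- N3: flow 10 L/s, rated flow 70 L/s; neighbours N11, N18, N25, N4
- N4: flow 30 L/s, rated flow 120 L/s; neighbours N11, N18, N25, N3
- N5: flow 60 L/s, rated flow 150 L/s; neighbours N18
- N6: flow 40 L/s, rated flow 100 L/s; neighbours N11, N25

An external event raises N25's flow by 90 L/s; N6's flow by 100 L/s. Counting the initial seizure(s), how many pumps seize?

7

Round 1 — N25 at 200 > 150; N6 at 140 > 100. N25, N6 seize.
  N25 sheds 200 L/s to N11, N3, N4: 66 each (2 lost).
    N11: 50+66 = 116 > 80
    N3: 10+66 = 76 > 70
    N4: 30+66 = 96 ≤ 120
  N6 sheds 140 L/s to N11: 140 each.
    N11: 116+140 = 256 > 80
Round 2 — N11, N3 seize.
  N11 sheds 256 L/s to N18, N4: 128 each.
    N18: 30+128 = 158 > 70
    N4: 96+128 = 224 > 120
  N3 sheds 76 L/s to N18, N4: 38 each.
    N18: 158+38 = 196 > 70
    N4: 224+38 = 262 > 120
Round 3 — N18, N4 seize.
  N18 sheds 196 L/s to N5: 196 each.
    N5: 60+196 = 256 > 150
  N4 sheds 262 L/s: no online neighbours, lost.
Round 4 — N5 seizes.
  N5 sheds 256 L/s: no online neighbours, lost.
No further seizures.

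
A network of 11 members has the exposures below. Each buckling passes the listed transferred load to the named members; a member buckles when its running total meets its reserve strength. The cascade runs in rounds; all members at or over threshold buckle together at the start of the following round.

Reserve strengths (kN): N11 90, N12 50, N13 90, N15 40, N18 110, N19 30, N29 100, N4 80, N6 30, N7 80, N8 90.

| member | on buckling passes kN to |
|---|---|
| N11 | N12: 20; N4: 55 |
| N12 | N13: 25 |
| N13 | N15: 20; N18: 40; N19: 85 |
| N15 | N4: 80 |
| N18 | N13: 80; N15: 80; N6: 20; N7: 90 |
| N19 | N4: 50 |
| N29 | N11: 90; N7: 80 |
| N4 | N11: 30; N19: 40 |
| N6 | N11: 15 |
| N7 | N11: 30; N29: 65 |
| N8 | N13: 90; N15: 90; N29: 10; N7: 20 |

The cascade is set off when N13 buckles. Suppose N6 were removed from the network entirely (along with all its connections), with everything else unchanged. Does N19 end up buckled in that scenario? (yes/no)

yes

With N6 removed:
Round 1 — N13 buckles (initial).
  N15: +20 → 20 < 40
  N18: +40 → 40 < 110
  N19: +85 → 85 ≥ 30
Round 2 — N19 buckles.
  N4: +50 → 50 < 80
No further bucklings.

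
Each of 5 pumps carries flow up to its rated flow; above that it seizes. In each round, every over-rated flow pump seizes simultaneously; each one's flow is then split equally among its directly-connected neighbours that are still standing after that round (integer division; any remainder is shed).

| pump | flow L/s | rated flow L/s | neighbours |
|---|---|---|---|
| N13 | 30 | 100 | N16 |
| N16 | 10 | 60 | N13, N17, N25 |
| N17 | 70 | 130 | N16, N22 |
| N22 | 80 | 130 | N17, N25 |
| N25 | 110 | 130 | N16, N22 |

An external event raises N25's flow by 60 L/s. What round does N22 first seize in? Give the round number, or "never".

2

Round 1 — N25 at 170 > 130. N25 seizes.
  N25 sheds 170 L/s to N16, N22: 85 each.
    N16: 10+85 = 95 > 60
    N22: 80+85 = 165 > 130
Round 2 — N16, N22 seize.
  N16 sheds 95 L/s to N13, N17: 47 each (1 lost).
    N13: 30+47 = 77 ≤ 100
    N17: 70+47 = 117 ≤ 130
  N22 sheds 165 L/s to N17: 165 each.
    N17: 117+165 = 282 > 130
Round 3 — N17 seizes.
  N17 sheds 282 L/s: no online neighbours, lost.
No further seizures.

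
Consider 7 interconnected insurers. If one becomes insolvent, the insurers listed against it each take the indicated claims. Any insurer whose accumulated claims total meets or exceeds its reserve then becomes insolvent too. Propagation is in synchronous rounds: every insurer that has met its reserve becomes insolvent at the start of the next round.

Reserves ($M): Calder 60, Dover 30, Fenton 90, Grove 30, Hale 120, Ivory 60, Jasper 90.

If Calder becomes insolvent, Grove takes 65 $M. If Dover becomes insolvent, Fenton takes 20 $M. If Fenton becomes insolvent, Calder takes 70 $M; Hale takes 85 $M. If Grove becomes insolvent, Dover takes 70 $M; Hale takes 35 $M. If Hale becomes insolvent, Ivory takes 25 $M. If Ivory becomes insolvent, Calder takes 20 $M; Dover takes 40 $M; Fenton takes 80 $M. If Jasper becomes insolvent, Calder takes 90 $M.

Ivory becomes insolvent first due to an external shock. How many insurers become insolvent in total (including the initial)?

6

Round 1 — Ivory becomes insolvent (initial).
  Calder: +20 → 20 < 60
  Dover: +40 → 40 ≥ 30
  Fenton: +80 → 80 < 90
Round 2 — Dover becomes insolvent.
  Fenton: +20 → 100 ≥ 90
Round 3 — Fenton becomes insolvent.
  Calder: +70 → 90 ≥ 60
  Hale: +85 → 85 < 120
Round 4 — Calder becomes insolvent.
  Grove: +65 → 65 ≥ 30
Round 5 — Grove becomes insolvent.
  Hale: +35 → 120 ≥ 120
Round 6 — Hale becomes insolvent.
No further insolvencies.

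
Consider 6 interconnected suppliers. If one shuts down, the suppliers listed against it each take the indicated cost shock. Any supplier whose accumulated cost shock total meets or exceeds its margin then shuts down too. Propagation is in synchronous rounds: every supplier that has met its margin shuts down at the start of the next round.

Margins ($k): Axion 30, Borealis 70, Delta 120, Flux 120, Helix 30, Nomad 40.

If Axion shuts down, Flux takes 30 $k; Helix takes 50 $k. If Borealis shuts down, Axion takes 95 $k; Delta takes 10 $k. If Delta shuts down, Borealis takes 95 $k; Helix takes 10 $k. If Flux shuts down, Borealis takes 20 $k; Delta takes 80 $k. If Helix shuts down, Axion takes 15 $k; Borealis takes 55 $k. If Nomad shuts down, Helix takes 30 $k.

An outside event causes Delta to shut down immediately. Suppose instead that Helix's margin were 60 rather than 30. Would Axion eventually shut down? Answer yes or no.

yes

With Helix's margin at 60:
Round 1 — Delta shuts down (initial).
  Borealis: +95 → 95 ≥ 70
  Helix: +10 → 10 < 60
Round 2 — Borealis shuts down.
  Axion: +95 → 95 ≥ 30
Round 3 — Axion shuts down.
  Flux: +30 → 30 < 120
  Helix: +50 → 60 ≥ 60
Round 4 — Helix shuts down.
No further shutdowns.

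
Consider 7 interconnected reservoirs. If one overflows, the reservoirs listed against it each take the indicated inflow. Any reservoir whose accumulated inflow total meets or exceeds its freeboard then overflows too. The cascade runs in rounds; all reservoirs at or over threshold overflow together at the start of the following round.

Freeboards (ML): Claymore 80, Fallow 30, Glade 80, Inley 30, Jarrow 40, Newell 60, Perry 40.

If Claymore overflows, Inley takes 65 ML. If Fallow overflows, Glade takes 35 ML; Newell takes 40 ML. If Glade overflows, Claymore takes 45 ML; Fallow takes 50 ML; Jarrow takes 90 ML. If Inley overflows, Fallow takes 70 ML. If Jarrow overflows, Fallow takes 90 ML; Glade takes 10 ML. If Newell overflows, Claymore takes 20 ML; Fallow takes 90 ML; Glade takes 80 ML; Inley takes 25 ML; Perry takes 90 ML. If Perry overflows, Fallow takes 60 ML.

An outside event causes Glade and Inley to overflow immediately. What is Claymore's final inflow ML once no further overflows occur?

45

Round 1 — Glade, Inley overflow (initial).
  Claymore: +45 → 45 < 80
  Fallow: +50+70 → 120 ≥ 30
  Jarrow: +90 → 90 ≥ 40
Round 2 — Fallow, Jarrow overflow.
  Newell: +40 → 40 < 60
No further overflows.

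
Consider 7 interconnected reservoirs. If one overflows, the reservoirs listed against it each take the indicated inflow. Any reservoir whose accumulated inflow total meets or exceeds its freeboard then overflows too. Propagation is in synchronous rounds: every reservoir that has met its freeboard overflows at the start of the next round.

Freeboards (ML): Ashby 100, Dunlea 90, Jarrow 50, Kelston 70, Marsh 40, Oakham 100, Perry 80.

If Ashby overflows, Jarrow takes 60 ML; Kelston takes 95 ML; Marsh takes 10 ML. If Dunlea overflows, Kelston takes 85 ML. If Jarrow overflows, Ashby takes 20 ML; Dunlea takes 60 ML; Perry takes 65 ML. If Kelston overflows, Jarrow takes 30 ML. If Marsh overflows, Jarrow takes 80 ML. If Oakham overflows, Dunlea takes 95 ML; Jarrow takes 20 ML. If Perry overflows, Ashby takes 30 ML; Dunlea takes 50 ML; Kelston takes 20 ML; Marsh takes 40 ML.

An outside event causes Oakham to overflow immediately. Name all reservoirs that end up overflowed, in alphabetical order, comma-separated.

Dunlea, Jarrow, Kelston, Oakham

Round 1 — Oakham overflows (initial).
  Dunlea: +95 → 95 ≥ 90
  Jarrow: +20 → 20 < 50
Round 2 — Dunlea overflows.
  Kelston: +85 → 85 ≥ 70
Round 3 — Kelston overflows.
  Jarrow: +30 → 50 ≥ 50
Round 4 — Jarrow overflows.
  Ashby: +20 → 20 < 100
  Perry: +65 → 65 < 80
No further overflows.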